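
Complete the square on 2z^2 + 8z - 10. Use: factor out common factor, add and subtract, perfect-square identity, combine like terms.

2(z + 2)^2 - 18

2z^2 + 8z - 10
= 2(z^2 + 4z) - 10    [factor out 2 from the z-terms]
= 2(z^2 + 4z + 4 - 4) - 10    [add and subtract 4 inside the bracket]
= 2(z + 2)^2 - 8 - 10    [perfect-square identity]
= 2(z + 2)^2 - 18    [combine constants]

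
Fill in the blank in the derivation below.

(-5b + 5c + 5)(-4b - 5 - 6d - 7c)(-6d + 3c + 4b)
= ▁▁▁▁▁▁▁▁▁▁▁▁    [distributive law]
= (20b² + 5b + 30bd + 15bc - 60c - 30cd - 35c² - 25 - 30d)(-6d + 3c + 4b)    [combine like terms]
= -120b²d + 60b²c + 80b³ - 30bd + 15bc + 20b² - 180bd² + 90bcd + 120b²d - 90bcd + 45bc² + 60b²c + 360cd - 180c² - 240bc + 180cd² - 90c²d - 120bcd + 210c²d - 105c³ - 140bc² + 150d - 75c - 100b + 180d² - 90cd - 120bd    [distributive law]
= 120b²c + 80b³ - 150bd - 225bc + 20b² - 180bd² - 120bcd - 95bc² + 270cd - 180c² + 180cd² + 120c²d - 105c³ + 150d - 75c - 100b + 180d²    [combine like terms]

By distributive law:

(20b² + 25b + 30bd + 35bc - 20bc - 25c - 30cd - 35c² - 20b - 25 - 30d - 35c)(-6d + 3c + 4b)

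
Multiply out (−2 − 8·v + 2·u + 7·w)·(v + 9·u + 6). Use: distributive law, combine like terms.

−50·v − 6·u − 12 − 8·v^2 − 70·u·v + 18·u^2 + 7·v·w + 63·u·w + 42·w

(−2 − 8·v + 2·u + 7·w)·(v + 9·u + 6)
= −2·v − 18·u − 12 − 8·v^2 − 72·u·v − 48·v + 2·u·v + 18·u^2 + 12·u + 7·v·w + 63·u·w + 42·w    [distributive law]
= −50·v − 6·u − 12 − 8·v^2 − 70·u·v + 18·u^2 + 7·v·w + 63·u·w + 42·w    [combine like terms]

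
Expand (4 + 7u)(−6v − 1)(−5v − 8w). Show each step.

(4 + 7u)(−6v − 1)(−5v − 8w)
= (−24v − 4 − 42uv − 7u)(−5v − 8w)    [distributive law]
= 120v^2 + 192vw + 20v + 32w + 210uv^2 + 336uvw + 35uv + 56uw    [distributive law]

120v^2 + 192vw + 20v + 32w + 210uv^2 + 336uvw + 35uv + 56uw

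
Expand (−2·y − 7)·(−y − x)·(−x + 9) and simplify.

(−2·y − 7)·(−y − x)·(−x + 9)
= (2·y^2 + 2·x·y + 7·y + 7·x)·(−x + 9)    [distributive law]
= −2·x·y^2 + 18·y^2 − 2·x^2·y + 18·x·y − 7·x·y + 63·y − 7·x^2 + 63·x    [distributive law]
= −2·x·y^2 + 18·y^2 − 2·x^2·y + 11·x·y + 63·y − 7·x^2 + 63·x    [combine like terms]

−2·x·y^2 + 18·y^2 − 2·x^2·y + 11·x·y + 63·y − 7·x^2 + 63·x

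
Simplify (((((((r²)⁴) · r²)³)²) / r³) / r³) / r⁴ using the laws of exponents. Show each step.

(((((((r²)⁴) · r²)³)²) / r³) / r³) / r⁴
= ((((((r²)⁴) · r²)⁶) / r³) / r³) / r⁴    [power of a power]
= ((((((r²)⁴)⁶) · ((r²)⁶)) / r³) / r³) / r⁴    [power of a product]
= (((((r²)²⁴) · ((r²)⁶)) / r³) / r³) / r⁴    [power of a power]
= (((r⁴⁸ · ((r²)⁶)) / r³) / r³) / r⁴    [power of a power]
= (((r⁴⁸ · r¹²) / r³) / r³) / r⁴    [power of a power]
= ((r⁶⁰ / r³) / r³) / r⁴    [product of powers]
= (r⁵⁷ / r³) / r⁴    [quotient of powers]
= r⁵⁴ / r⁴    [quotient of powers]
= r⁵⁰    [quotient of powers]

r⁵⁰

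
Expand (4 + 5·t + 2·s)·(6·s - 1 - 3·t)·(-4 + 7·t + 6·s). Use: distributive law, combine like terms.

(4 + 5·t + 2·s)·(6·s - 1 - 3·t)·(-4 + 7·t + 6·s)
= (24·s - 4 - 12·t + 30·s·t - 5·t - 15·t^2 + 12·s^2 - 2·s - 6·s·t)·(-4 + 7·t + 6·s)    [distributive law]
= (22·s - 4 - 17·t + 24·s·t - 15·t^2 + 12·s^2)·(-4 + 7·t + 6·s)    [combine like terms]
= -88·s + 154·s·t + 132·s^2 + 16 - 28·t - 24·s + 68·t - 119·t^2 - 102·s·t - 96·s·t + 168·s·t^2 + 144·s^2·t + 60·t^2 - 105·t^3 - 90·s·t^2 - 48·s^2 + 84·s^2·t + 72·s^3    [distributive law]
= -112·s - 44·s·t + 84·s^2 + 16 + 40·t - 59·t^2 + 78·s·t^2 + 228·s^2·t - 105·t^3 + 72·s^3    [combine like terms]

-112·s - 44·s·t + 84·s^2 + 16 + 40·t - 59·t^2 + 78·s·t^2 + 228·s^2·t - 105·t^3 + 72·s^3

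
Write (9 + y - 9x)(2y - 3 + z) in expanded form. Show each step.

15y - 27 + 9z + 2y^2 + yz - 18xy + 27x - 9xz

(9 + y - 9x)(2y - 3 + z)
= 18y - 27 + 9z + 2y^2 - 3y + yz - 18xy + 27x - 9xz    [distributive law]
= 15y - 27 + 9z + 2y^2 + yz - 18xy + 27x - 9xz    [combine like terms]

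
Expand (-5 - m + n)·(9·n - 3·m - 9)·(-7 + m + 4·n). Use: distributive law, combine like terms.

558·n + 126·m·n - 279·n^2 - 123·m + 3·m^2 - 315 - 39·m·n^2 + 3·m^3 + 36·n^3

(-5 - m + n)·(9·n - 3·m - 9)·(-7 + m + 4·n)
= (-45·n + 15·m + 45 - 9·m·n + 3·m^2 + 9·m + 9·n^2 - 3·m·n - 9·n)·(-7 + m + 4·n)    [distributive law]
= (-54·n + 24·m + 45 - 12·m·n + 3·m^2 + 9·n^2)·(-7 + m + 4·n)    [combine like terms]
= 378·n - 54·m·n - 216·n^2 - 168·m + 24·m^2 + 96·m·n - 315 + 45·m + 180·n + 84·m·n - 12·m^2·n - 48·m·n^2 - 21·m^2 + 3·m^3 + 12·m^2·n - 63·n^2 + 9·m·n^2 + 36·n^3    [distributive law]
= 558·n + 126·m·n - 279·n^2 - 123·m + 3·m^2 - 315 - 39·m·n^2 + 3·m^3 + 36·n^3    [combine like terms]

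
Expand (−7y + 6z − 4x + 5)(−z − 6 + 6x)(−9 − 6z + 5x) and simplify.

−315yz − 42yz² + 287xyz − 378y + 588xy − 210x²y + 300z² + 36z³ − 270xz² + 549z − 889xz + 344x²z − 636x + 486x² − 120x³ + 270

(−7y + 6z − 4x + 5)(−z − 6 + 6x)(−9 − 6z + 5x)
= (7yz + 42y − 42xy − 6z² − 36z + 36xz + 4xz + 24x − 24x² − 5z − 30 + 30x)(−9 − 6z + 5x)    [distributive law]
= (7yz + 42y − 42xy − 6z² − 41z + 40xz + 54x − 24x² − 30)(−9 − 6z + 5x)    [combine like terms]
= −63yz − 42yz² + 35xyz − 378y − 252yz + 210xy + 378xy + 252xyz − 210x²y + 54z² + 36z³ − 30xz² + 369z + 246z² − 205xz − 360xz − 240xz² + 200x²z − 486x − 324xz + 270x² + 216x² + 144x²z − 120x³ + 270 + 180z − 150x    [distributive law]
= −315yz − 42yz² + 287xyz − 378y + 588xy − 210x²y + 300z² + 36z³ − 270xz² + 549z − 889xz + 344x²z − 636x + 486x² − 120x³ + 270    [combine like terms]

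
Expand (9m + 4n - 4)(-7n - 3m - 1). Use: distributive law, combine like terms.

-75mn - 27m^2 + 3m - 28n^2 + 24n + 4

(9m + 4n - 4)(-7n - 3m - 1)
= -63mn - 27m^2 - 9m - 28n^2 - 12mn - 4n + 28n + 12m + 4    [distributive law]
= -75mn - 27m^2 + 3m - 28n^2 + 24n + 4    [combine like terms]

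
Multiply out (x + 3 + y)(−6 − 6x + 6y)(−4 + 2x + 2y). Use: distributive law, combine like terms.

60x − 24x^2 − 24xy − 12x^3 − 12x^2y + 72 − 84y + 12xy^2 + 12y^3

(x + 3 + y)(−6 − 6x + 6y)(−4 + 2x + 2y)
= (−6x − 6x^2 + 6xy − 18 − 18x + 18y − 6y − 6xy + 6y^2)(−4 + 2x + 2y)    [distributive law]
= (−24x − 6x^2 − 18 + 12y + 6y^2)(−4 + 2x + 2y)    [combine like terms]
= 96x − 48x^2 − 48xy + 24x^2 − 12x^3 − 12x^2y + 72 − 36x − 36y − 48y + 24xy + 24y^2 − 24y^2 + 12xy^2 + 12y^3    [distributive law]
= 60x − 24x^2 − 24xy − 12x^3 − 12x^2y + 72 − 84y + 12xy^2 + 12y^3    [combine like terms]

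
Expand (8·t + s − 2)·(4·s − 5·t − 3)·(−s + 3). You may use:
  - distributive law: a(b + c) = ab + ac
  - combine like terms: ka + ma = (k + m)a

−27·s^2·t + 95·s·t + 40·s·t^2 − 120·t^2 − 42·t − 4·s^3 + 23·s^2 − 39·s + 18

(8·t + s − 2)·(4·s − 5·t − 3)·(−s + 3)
= (32·s·t − 40·t^2 − 24·t + 4·s^2 − 5·s·t − 3·s − 8·s + 10·t + 6)·(−s + 3)    [distributive law]
= (27·s·t − 40·t^2 − 14·t + 4·s^2 − 11·s + 6)·(−s + 3)    [combine like terms]
= −27·s^2·t + 81·s·t + 40·s·t^2 − 120·t^2 + 14·s·t − 42·t − 4·s^3 + 12·s^2 + 11·s^2 − 33·s − 6·s + 18    [distributive law]
= −27·s^2·t + 95·s·t + 40·s·t^2 − 120·t^2 − 42·t − 4·s^3 + 23·s^2 − 39·s + 18    [combine like terms]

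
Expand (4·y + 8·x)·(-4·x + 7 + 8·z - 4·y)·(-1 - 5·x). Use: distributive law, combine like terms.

-92·x·y + 240·x^2·y - 28·y - 32·y·z - 160·x·y·z + 16·y^2 + 80·x·y^2 - 248·x^2 + 160·x^3 - 56·x - 64·x·z - 320·x^2·z

(4·y + 8·x)·(-4·x + 7 + 8·z - 4·y)·(-1 - 5·x)
= (-16·x·y + 28·y + 32·y·z - 16·y^2 - 32·x^2 + 56·x + 64·x·z - 32·x·y)·(-1 - 5·x)    [distributive law]
= (-48·x·y + 28·y + 32·y·z - 16·y^2 - 32·x^2 + 56·x + 64·x·z)·(-1 - 5·x)    [combine like terms]
= 48·x·y + 240·x^2·y - 28·y - 140·x·y - 32·y·z - 160·x·y·z + 16·y^2 + 80·x·y^2 + 32·x^2 + 160·x^3 - 56·x - 280·x^2 - 64·x·z - 320·x^2·z    [distributive law]
= -92·x·y + 240·x^2·y - 28·y - 32·y·z - 160·x·y·z + 16·y^2 + 80·x·y^2 - 248·x^2 + 160·x^3 - 56·x - 64·x·z - 320·x^2·z    [combine like terms]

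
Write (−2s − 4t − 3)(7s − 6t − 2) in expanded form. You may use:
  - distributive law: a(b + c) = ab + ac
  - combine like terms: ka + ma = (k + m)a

(−2s − 4t − 3)(7s − 6t − 2)
= −14s² + 12st + 4s − 28st + 24t² + 8t − 21s + 18t + 6    [distributive law]
= −14s² − 16st − 17s + 24t² + 26t + 6    [combine like terms]

−14s² − 16st − 17s + 24t² + 26t + 6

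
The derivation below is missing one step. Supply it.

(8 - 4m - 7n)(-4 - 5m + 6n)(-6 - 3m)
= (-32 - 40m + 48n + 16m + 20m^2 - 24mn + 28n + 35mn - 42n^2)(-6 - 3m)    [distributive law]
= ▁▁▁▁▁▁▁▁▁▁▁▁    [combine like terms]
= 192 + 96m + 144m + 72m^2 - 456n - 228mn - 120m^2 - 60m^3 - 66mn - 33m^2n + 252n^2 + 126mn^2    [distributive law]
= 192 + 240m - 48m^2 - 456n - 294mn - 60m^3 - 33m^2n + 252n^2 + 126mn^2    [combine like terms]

Applying combine like terms to the line above:

(-32 - 24m + 76n + 20m^2 + 11mn - 42n^2)(-6 - 3m)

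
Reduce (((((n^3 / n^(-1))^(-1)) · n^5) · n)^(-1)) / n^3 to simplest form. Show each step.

n^(-5)

(((((n^3 / n^(-1))^(-1)) · n^5) · n)^(-1)) / n^3
= (((((n^3 / n^(-1))^(-1)) · n^5)^(-1)) · (n^(-1))) / n^3    [power of a product]
= (((((n^3 / n^(-1))^(-1))^(-1)) · ((n^5)^(-1))) · (n^(-1))) / n^3    [power of a product]
= ((((n^3 / n^(-1))^1) · ((n^5)^(-1))) · (n^(-1))) / n^3    [power of a power]
= (((((n^3)^1) / ((n^(-1))^1)) · ((n^5)^(-1))) · (n^(-1))) / n^3    [power of a quotient]
= (((n^3 / ((n^(-1))^1)) · ((n^5)^(-1))) · (n^(-1))) / n^3    [power of a power]
= (((n^3 / n^(-1)) · ((n^5)^(-1))) · (n^(-1))) / n^3    [power of a power]
= ((n^4 · ((n^5)^(-1))) · (n^(-1))) / n^3    [quotient of powers]
= ((n^4 · n^(-5)) · (n^(-1))) / n^3    [power of a power]
= (n^(-1) · (n^(-1))) / n^3    [product of powers]
= n^(-2) / n^3    [product of powers]
= n^(-5)    [quotient of powers]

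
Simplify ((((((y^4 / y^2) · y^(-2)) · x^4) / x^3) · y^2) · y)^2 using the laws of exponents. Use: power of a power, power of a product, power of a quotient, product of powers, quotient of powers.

((((((y^4 / y^2) · y^(-2)) · x^4) / x^3) · y^2) · y)^2
= ((((((y^4 / y^2) · y^(-2)) · x^4) / x^3) · y^2)^2) · (y^2)    [power of a product]
= ((((((y^4 / y^2) · y^(-2)) · x^4) / x^3)^2) · ((y^2)^2)) · (y^2)    [power of a product]
= ((((((y^4 / y^2) · y^(-2)) · x^4)^2) / ((x^3)^2)) · ((y^2)^2)) · (y^2)    [power of a quotient]
= ((((((y^4 / y^2) · y^(-2))^2) · ((x^4)^2)) / ((x^3)^2)) · ((y^2)^2)) · (y^2)    [power of a product]
= ((((((y^4 / y^2)^2) · ((y^(-2))^2)) · ((x^4)^2)) / ((x^3)^2)) · ((y^2)^2)) · (y^2)    [power of a product]
= (((((((y^4)^2) / ((y^2)^2)) · ((y^(-2))^2)) · ((x^4)^2)) / ((x^3)^2)) · ((y^2)^2)) · (y^2)    [power of a quotient]
= (((((y^8 / ((y^2)^2)) · ((y^(-2))^2)) · ((x^4)^2)) / ((x^3)^2)) · ((y^2)^2)) · (y^2)    [power of a power]
= (((((y^8 / y^4) · ((y^(-2))^2)) · ((x^4)^2)) / ((x^3)^2)) · ((y^2)^2)) · (y^2)    [power of a power]
= ((((y^4 · ((y^(-2))^2)) · ((x^4)^2)) / ((x^3)^2)) · ((y^2)^2)) · (y^2)    [quotient of powers]
= ((((y^4 · y^(-4)) · ((x^4)^2)) / ((x^3)^2)) · ((y^2)^2)) · (y^2)    [power of a power]
= (((y^0 · ((x^4)^2)) / ((x^3)^2)) · ((y^2)^2)) · (y^2)    [product of powers]
= (((y^0 · x^8) / ((x^3)^2)) · ((y^2)^2)) · (y^2)    [power of a power]
= (((y^0 · x^8) / x^6) · ((y^2)^2)) · (y^2)    [power of a power]
= (((y^0 · x^8) / x^6) · y^4) · (y^2)    [power of a power]
= x^2·y^6    [quotient of powers; product of powers]

x^2·y^6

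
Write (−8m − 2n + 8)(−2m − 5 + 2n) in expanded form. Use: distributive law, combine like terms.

(−8m − 2n + 8)(−2m − 5 + 2n)
= 16m² + 40m − 16mn + 4mn + 10n − 4n² − 16m − 40 + 16n    [distributive law]
= 16m² + 24m − 12mn + 26n − 4n² − 40    [combine like terms]

16m² + 24m − 12mn + 26n − 4n² − 40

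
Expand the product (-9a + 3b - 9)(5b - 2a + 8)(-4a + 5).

204a²b - 171ab - 72a³ + 306a² + 18a - 60ab² + 75b² - 105b - 360

(-9a + 3b - 9)(5b - 2a + 8)(-4a + 5)
= (-45ab + 18a² - 72a + 15b² - 6ab + 24b - 45b + 18a - 72)(-4a + 5)    [distributive law]
= (-51ab + 18a² - 54a + 15b² - 21b - 72)(-4a + 5)    [combine like terms]
= 204a²b - 255ab - 72a³ + 90a² + 216a² - 270a - 60ab² + 75b² + 84ab - 105b + 288a - 360    [distributive law]
= 204a²b - 171ab - 72a³ + 306a² + 18a - 60ab² + 75b² - 105b - 360    [combine like terms]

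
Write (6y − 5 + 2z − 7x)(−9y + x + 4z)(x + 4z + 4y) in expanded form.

(6y − 5 + 2z − 7x)(−9y + x + 4z)(x + 4z + 4y)
= (−54y^2 + 6xy + 24yz + 45y − 5x − 20z − 18yz + 2xz + 8z^2 + 63xy − 7x^2 − 28xz)(x + 4z + 4y)    [distributive law]
= (−54y^2 + 69xy + 6yz + 45y − 5x − 20z − 26xz + 8z^2 − 7x^2)(x + 4z + 4y)    [combine like terms]
= −54xy^2 − 216y^2z − 216y^3 + 69x^2y + 276xyz + 276xy^2 + 6xyz + 24yz^2 + 24y^2z + 45xy + 180yz + 180y^2 − 5x^2 − 20xz − 20xy − 20xz − 80z^2 − 80yz − 26x^2z − 104xz^2 − 104xyz + 8xz^2 + 32z^3 + 32yz^2 − 7x^3 − 28x^2z − 28x^2y    [distributive law]
= 222xy^2 − 192y^2z − 216y^3 + 41x^2y + 178xyz + 56yz^2 + 25xy + 100yz + 180y^2 − 5x^2 − 40xz − 80z^2 − 54x^2z − 96xz^2 + 32z^3 − 7x^3    [combine like terms]

222xy^2 − 192y^2z − 216y^3 + 41x^2y + 178xyz + 56yz^2 + 25xy + 100yz + 180y^2 − 5x^2 − 40xz − 80z^2 − 54x^2z − 96xz^2 + 32z^3 − 7x^3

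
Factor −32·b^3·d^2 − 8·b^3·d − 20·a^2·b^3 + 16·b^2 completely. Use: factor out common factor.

−32·b^3·d^2 − 8·b^3·d − 20·a^2·b^3 + 16·b^2
= 4(−8·b^3·d^2 − 2·b^3·d − 5·a^2·b^3 + 4·b^2)    [factor out 4]
= 4·b^2(−8·b·d^2 − 2·b·d − 5·a^2·b + 4)    [factor out b^2]

4·b^2(−8·b·d^2 − 2·b·d − 5·a^2·b + 4)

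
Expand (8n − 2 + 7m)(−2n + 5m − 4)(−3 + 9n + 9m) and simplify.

−204n^2 − 144n^3 + 90mn^2 − 672mn + 549m^2n + 156n + 186m − 447m^2 − 24 + 315m^3

(8n − 2 + 7m)(−2n + 5m − 4)(−3 + 9n + 9m)
= (−16n^2 + 40mn − 32n + 4n − 10m + 8 − 14mn + 35m^2 − 28m)(−3 + 9n + 9m)    [distributive law]
= (−16n^2 + 26mn − 28n − 38m + 8 + 35m^2)(−3 + 9n + 9m)    [combine like terms]
= 48n^2 − 144n^3 − 144mn^2 − 78mn + 234mn^2 + 234m^2n + 84n − 252n^2 − 252mn + 114m − 342mn − 342m^2 − 24 + 72n + 72m − 105m^2 + 315m^2n + 315m^3    [distributive law]
= −204n^2 − 144n^3 + 90mn^2 − 672mn + 549m^2n + 156n + 186m − 447m^2 − 24 + 315m^3    [combine like terms]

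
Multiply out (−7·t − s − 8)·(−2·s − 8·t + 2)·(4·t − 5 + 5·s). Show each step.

368·s·t^2 + 196·s·t + 118·s^2·t + 224·t^3 − 80·t^2 − 314·t + 60·s^2 + 10·s^3 − 150·s + 80

(−7·t − s − 8)·(−2·s − 8·t + 2)·(4·t − 5 + 5·s)
= (14·s·t + 56·t^2 − 14·t + 2·s^2 + 8·s·t − 2·s + 16·s + 64·t − 16)·(4·t − 5 + 5·s)    [distributive law]
= (22·s·t + 56·t^2 + 50·t + 2·s^2 + 14·s − 16)·(4·t − 5 + 5·s)    [combine like terms]
= 88·s·t^2 − 110·s·t + 110·s^2·t + 224·t^3 − 280·t^2 + 280·s·t^2 + 200·t^2 − 250·t + 250·s·t + 8·s^2·t − 10·s^2 + 10·s^3 + 56·s·t − 70·s + 70·s^2 − 64·t + 80 − 80·s    [distributive law]
= 368·s·t^2 + 196·s·t + 118·s^2·t + 224·t^3 − 80·t^2 − 314·t + 60·s^2 + 10·s^3 − 150·s + 80    [combine like terms]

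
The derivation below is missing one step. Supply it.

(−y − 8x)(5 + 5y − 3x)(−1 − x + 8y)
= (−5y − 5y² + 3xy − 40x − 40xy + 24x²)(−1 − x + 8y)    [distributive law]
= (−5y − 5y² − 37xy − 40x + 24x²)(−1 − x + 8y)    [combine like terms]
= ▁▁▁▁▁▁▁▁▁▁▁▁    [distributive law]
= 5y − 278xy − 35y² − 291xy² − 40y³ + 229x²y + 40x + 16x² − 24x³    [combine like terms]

Applying distributive law to the line above:

5y + 5xy − 40y² + 5y² + 5xy² − 40y³ + 37xy + 37x²y − 296xy² + 40x + 40x² − 320xy − 24x² − 24x³ + 192x²y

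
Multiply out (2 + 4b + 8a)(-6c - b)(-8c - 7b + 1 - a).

(2 + 4b + 8a)(-6c - b)(-8c - 7b + 1 - a)
= (-12c - 2b - 24bc - 4b² - 48ac - 8ab)(-8c - 7b + 1 - a)    [distributive law]
= 96c² + 84bc - 12c + 12ac + 16bc + 14b² - 2b + 2ab + 192bc² + 168b²c - 24bc + 24abc + 32b²c + 28b³ - 4b² + 4ab² + 384ac² + 336abc - 48ac + 48a²c + 64abc + 56ab² - 8ab + 8a²b    [distributive law]
= 96c² + 76bc - 12c - 36ac + 10b² - 2b - 6ab + 192bc² + 200b²c + 424abc + 28b³ + 60ab² + 384ac² + 48a²c + 8a²b    [combine like terms]

96c² + 76bc - 12c - 36ac + 10b² - 2b - 6ab + 192bc² + 200b²c + 424abc + 28b³ + 60ab² + 384ac² + 48a²c + 8a²b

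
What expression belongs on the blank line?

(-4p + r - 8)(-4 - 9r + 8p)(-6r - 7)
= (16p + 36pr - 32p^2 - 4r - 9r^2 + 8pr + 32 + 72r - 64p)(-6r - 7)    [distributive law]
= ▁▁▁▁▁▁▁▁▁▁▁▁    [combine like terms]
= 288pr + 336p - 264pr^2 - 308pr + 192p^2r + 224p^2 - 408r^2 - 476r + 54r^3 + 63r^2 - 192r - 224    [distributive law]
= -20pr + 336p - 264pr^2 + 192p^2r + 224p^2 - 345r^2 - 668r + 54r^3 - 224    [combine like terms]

Applying combine like terms to the line above:

(-48p + 44pr - 32p^2 + 68r - 9r^2 + 32)(-6r - 7)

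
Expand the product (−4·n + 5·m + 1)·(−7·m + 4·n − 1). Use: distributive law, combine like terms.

(−4·n + 5·m + 1)·(−7·m + 4·n − 1)
= 28·m·n − 16·n^2 + 4·n − 35·m^2 + 20·m·n − 5·m − 7·m + 4·n − 1    [distributive law]
= 48·m·n − 16·n^2 + 8·n − 35·m^2 − 12·m − 1    [combine like terms]

48·m·n − 16·n^2 + 8·n − 35·m^2 − 12·m − 1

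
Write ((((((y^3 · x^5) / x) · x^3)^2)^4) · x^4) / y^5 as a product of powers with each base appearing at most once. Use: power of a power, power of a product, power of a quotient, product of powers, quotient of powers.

((((((y^3 · x^5) / x) · x^3)^2)^4) · x^4) / y^5
= (((((y^3 · x^5) / x) · x^3)^8) · x^4) / y^5    [power of a power]
= (((((y^3 · x^5) / x)^8) · ((x^3)^8)) · x^4) / y^5    [power of a product]
= (((((y^3 · x^5)^8) / (x^8)) · ((x^3)^8)) · x^4) / y^5    [power of a quotient]
= ((((((y^3)^8) · ((x^5)^8)) / (x^8)) · ((x^3)^8)) · x^4) / y^5    [power of a product]
= ((((y^24 · ((x^5)^8)) / (x^8)) · ((x^3)^8)) · x^4) / y^5    [power of a power]
= ((((y^24 · x^40) / (x^8)) · ((x^3)^8)) · x^4) / y^5    [power of a power]
= ((((y^24 · x^40) / x^8) · x^24) · x^4) / y^5    [power of a power]
= x^60y^19    [quotient of powers; product of powers]

x^60y^19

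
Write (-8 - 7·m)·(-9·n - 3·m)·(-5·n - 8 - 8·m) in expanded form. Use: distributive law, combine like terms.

(-8 - 7·m)·(-9·n - 3·m)·(-5·n - 8 - 8·m)
= (72·n + 24·m + 63·m·n + 21·m²)·(-5·n - 8 - 8·m)    [distributive law]
= -360·n² - 576·n - 576·m·n - 120·m·n - 192·m - 192·m² - 315·m·n² - 504·m·n - 504·m²·n - 105·m²·n - 168·m² - 168·m³    [distributive law]
= -360·n² - 576·n - 1200·m·n - 192·m - 360·m² - 315·m·n² - 609·m²·n - 168·m³    [combine like terms]

-360·n² - 576·n - 1200·m·n - 192·m - 360·m² - 315·m·n² - 609·m²·n - 168·m³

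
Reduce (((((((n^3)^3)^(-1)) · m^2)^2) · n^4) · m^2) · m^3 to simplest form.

m^9·n^(-14)

(((((((n^3)^3)^(-1)) · m^2)^2) · n^4) · m^2) · m^3
= (((((((n^3)^3)^(-1))^2) · ((m^2)^2)) · n^4) · m^2) · m^3    [power of a product]
= ((((((n^3)^3)^(-2)) · ((m^2)^2)) · n^4) · m^2) · m^3    [power of a power]
= (((((n^3)^(-6)) · ((m^2)^2)) · n^4) · m^2) · m^3    [power of a power]
= (((n^(-18) · ((m^2)^2)) · n^4) · m^2) · m^3    [power of a power]
= (((n^(-18) · m^4) · n^4) · m^2) · m^3    [power of a power]
= m^9·n^(-14)    [product of powers]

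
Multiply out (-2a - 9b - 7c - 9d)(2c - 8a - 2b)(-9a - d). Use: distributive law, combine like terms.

(-2a - 9b - 7c - 9d)(2c - 8a - 2b)(-9a - d)
= (-4ac + 16a^2 + 4ab - 18bc + 72ab + 18b^2 - 14c^2 + 56ac + 14bc - 18cd + 72ad + 18bd)(-9a - d)    [distributive law]
= (52ac + 16a^2 + 76ab - 4bc + 18b^2 - 14c^2 - 18cd + 72ad + 18bd)(-9a - d)    [combine like terms]
= -468a^2c - 52acd - 144a^3 - 16a^2d - 684a^2b - 76abd + 36abc + 4bcd - 162ab^2 - 18b^2d + 126ac^2 + 14c^2d + 162acd + 18cd^2 - 648a^2d - 72ad^2 - 162abd - 18bd^2    [distributive law]
= -468a^2c + 110acd - 144a^3 - 664a^2d - 684a^2b - 238abd + 36abc + 4bcd - 162ab^2 - 18b^2d + 126ac^2 + 14c^2d + 18cd^2 - 72ad^2 - 18bd^2    [combine like terms]

-468a^2c + 110acd - 144a^3 - 664a^2d - 684a^2b - 238abd + 36abc + 4bcd - 162ab^2 - 18b^2d + 126ac^2 + 14c^2d + 18cd^2 - 72ad^2 - 18bd^2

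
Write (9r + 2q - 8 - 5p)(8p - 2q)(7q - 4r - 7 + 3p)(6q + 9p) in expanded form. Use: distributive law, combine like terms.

(9r + 2q - 8 - 5p)(8p - 2q)(7q - 4r - 7 + 3p)(6q + 9p)
= (72pr - 18qr + 16pq - 4q^2 - 64p + 16q - 40p^2 + 10pq)(7q - 4r - 7 + 3p)(6q + 9p)    [distributive law]
= (72pr - 18qr + 26pq - 4q^2 - 64p + 16q - 40p^2)(7q - 4r - 7 + 3p)(6q + 9p)    [combine like terms]
= (504pqr - 288pr^2 - 504pr + 216p^2r - 126q^2r + 72qr^2 + 126qr - 54pqr + 182pq^2 - 104pqr - 182pq + 78p^2q - 28q^3 + 16q^2r + 28q^2 - 12pq^2 - 448pq + 256pr + 448p - 192p^2 + 112q^2 - 64qr - 112q + 48pq - 280p^2q + 160p^2r + 280p^2 - 120p^3)(6q + 9p)    [distributive law]
= (346pqr - 288pr^2 - 248pr + 376p^2r - 110q^2r + 72qr^2 + 62qr + 170pq^2 - 582pq - 202p^2q - 28q^3 + 140q^2 + 448p + 88p^2 - 112q - 120p^3)(6q + 9p)    [combine like terms]
= 2076pq^2r + 3114p^2qr - 1728pqr^2 - 2592p^2r^2 - 1488pqr - 2232p^2r + 2256p^2qr + 3384p^3r - 660q^3r - 990pq^2r + 432q^2r^2 + 648pqr^2 + 372q^2r + 558pqr + 1020pq^3 + 1530p^2q^2 - 3492pq^2 - 5238p^2q - 1212p^2q^2 - 1818p^3q - 168q^4 - 252pq^3 + 840q^3 + 1260pq^2 + 2688pq + 4032p^2 + 528p^2q + 792p^3 - 672q^2 - 1008pq - 720p^3q - 1080p^4    [distributive law]
= 1086pq^2r + 5370p^2qr - 1080pqr^2 - 2592p^2r^2 - 930pqr - 2232p^2r + 3384p^3r - 660q^3r + 432q^2r^2 + 372q^2r + 768pq^3 + 318p^2q^2 - 2232pq^2 - 4710p^2q - 2538p^3q - 168q^4 + 840q^3 + 1680pq + 4032p^2 + 792p^3 - 672q^2 - 1080p^4    [combine like terms]

1086pq^2r + 5370p^2qr - 1080pqr^2 - 2592p^2r^2 - 930pqr - 2232p^2r + 3384p^3r - 660q^3r + 432q^2r^2 + 372q^2r + 768pq^3 + 318p^2q^2 - 2232pq^2 - 4710p^2q - 2538p^3q - 168q^4 + 840q^3 + 1680pq + 4032p^2 + 792p^3 - 672q^2 - 1080p^4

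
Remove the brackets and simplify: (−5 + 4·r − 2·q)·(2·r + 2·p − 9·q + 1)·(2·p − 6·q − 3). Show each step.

(−5 + 4·r − 2·q)·(2·r + 2·p − 9·q + 1)·(2·p − 6·q − 3)
= (−10·r − 10·p + 45·q − 5 + 8·r² + 8·p·r − 36·q·r + 4·r − 4·q·r − 4·p·q + 18·q² − 2·q)·(2·p − 6·q − 3)    [distributive law]
= (−6·r − 10·p + 43·q − 5 + 8·r² + 8·p·r − 40·q·r − 4·p·q + 18·q²)·(2·p − 6·q − 3)    [combine like terms]
= −12·p·r + 36·q·r + 18·r − 20·p² + 60·p·q + 30·p + 86·p·q − 258·q² − 129·q − 10·p + 30·q + 15 + 16·p·r² − 48·q·r² − 24·r² + 16·p²·r − 48·p·q·r − 24·p·r − 80·p·q·r + 240·q²·r + 120·q·r − 8·p²·q + 24·p·q² + 12·p·q + 36·p·q² − 108·q³ − 54·q²    [distributive law]
= −36·p·r + 156·q·r + 18·r − 20·p² + 158·p·q + 20·p − 312·q² − 99·q + 15 + 16·p·r² − 48·q·r² − 24·r² + 16·p²·r − 128·p·q·r + 240·q²·r − 8·p²·q + 60·p·q² − 108·q³    [combine like terms]

−36·p·r + 156·q·r + 18·r − 20·p² + 158·p·q + 20·p − 312·q² − 99·q + 15 + 16·p·r² − 48·q·r² − 24·r² + 16·p²·r − 128·p·q·r + 240·q²·r − 8·p²·q + 60·p·q² − 108·q³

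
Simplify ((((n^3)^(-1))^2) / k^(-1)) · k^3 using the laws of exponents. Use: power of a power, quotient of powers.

k^4n^(-6)

((((n^3)^(-1))^2) / k^(-1)) · k^3
= (((n^3)^(-2)) / k^(-1)) · k^3    [power of a power]
= (n^(-6) / k^(-1)) · k^3    [power of a power]
= k^4n^(-6)    [quotient of powers]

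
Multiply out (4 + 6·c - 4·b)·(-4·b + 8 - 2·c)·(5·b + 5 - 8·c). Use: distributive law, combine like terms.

(4 + 6·c - 4·b)·(-4·b + 8 - 2·c)·(5·b + 5 - 8·c)
= (-16·b + 32 - 8·c - 24·b·c + 48·c - 12·c² + 16·b² - 32·b + 8·b·c)·(5·b + 5 - 8·c)    [distributive law]
= (-48·b + 32 + 40·c - 16·b·c - 12·c² + 16·b²)·(5·b + 5 - 8·c)    [combine like terms]
= -240·b² - 240·b + 384·b·c + 160·b + 160 - 256·c + 200·b·c + 200·c - 320·c² - 80·b²·c - 80·b·c + 128·b·c² - 60·b·c² - 60·c² + 96·c³ + 80·b³ + 80·b² - 128·b²·c    [distributive law]
= -160·b² - 80·b + 504·b·c + 160 - 56·c - 380·c² - 208·b²·c + 68·b·c² + 96·c³ + 80·b³    [combine like terms]

-160·b² - 80·b + 504·b·c + 160 - 56·c - 380·c² - 208·b²·c + 68·b·c² + 96·c³ + 80·b³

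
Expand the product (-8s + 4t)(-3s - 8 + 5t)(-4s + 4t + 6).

-96s^3 + 304s^2t - 112s^2 + 72st + 384s - 288st^2 - 8t^2 - 192t + 80t^3

(-8s + 4t)(-3s - 8 + 5t)(-4s + 4t + 6)
= (24s^2 + 64s - 40st - 12st - 32t + 20t^2)(-4s + 4t + 6)    [distributive law]
= (24s^2 + 64s - 52st - 32t + 20t^2)(-4s + 4t + 6)    [combine like terms]
= -96s^3 + 96s^2t + 144s^2 - 256s^2 + 256st + 384s + 208s^2t - 208st^2 - 312st + 128st - 128t^2 - 192t - 80st^2 + 80t^3 + 120t^2    [distributive law]
= -96s^3 + 304s^2t - 112s^2 + 72st + 384s - 288st^2 - 8t^2 - 192t + 80t^3    [combine like terms]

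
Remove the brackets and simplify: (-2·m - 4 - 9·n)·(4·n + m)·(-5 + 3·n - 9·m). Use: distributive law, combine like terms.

217·m·n + 273·m·n^2 + 147·m^2·n + 46·m^2 + 18·m^3 + 80·n + 132·n^2 + 20·m - 108·n^3

(-2·m - 4 - 9·n)·(4·n + m)·(-5 + 3·n - 9·m)
= (-8·m·n - 2·m^2 - 16·n - 4·m - 36·n^2 - 9·m·n)·(-5 + 3·n - 9·m)    [distributive law]
= (-17·m·n - 2·m^2 - 16·n - 4·m - 36·n^2)·(-5 + 3·n - 9·m)    [combine like terms]
= 85·m·n - 51·m·n^2 + 153·m^2·n + 10·m^2 - 6·m^2·n + 18·m^3 + 80·n - 48·n^2 + 144·m·n + 20·m - 12·m·n + 36·m^2 + 180·n^2 - 108·n^3 + 324·m·n^2    [distributive law]
= 217·m·n + 273·m·n^2 + 147·m^2·n + 46·m^2 + 18·m^3 + 80·n + 132·n^2 + 20·m - 108·n^3    [combine like terms]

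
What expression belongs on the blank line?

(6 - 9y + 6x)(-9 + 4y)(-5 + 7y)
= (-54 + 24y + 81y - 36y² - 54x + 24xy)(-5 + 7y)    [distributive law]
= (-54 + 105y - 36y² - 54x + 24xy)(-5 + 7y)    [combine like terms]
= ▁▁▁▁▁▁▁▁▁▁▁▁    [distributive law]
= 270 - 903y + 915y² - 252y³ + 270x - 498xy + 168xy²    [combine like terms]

By distributive law:

270 - 378y - 525y + 735y² + 180y² - 252y³ + 270x - 378xy - 120xy + 168xy²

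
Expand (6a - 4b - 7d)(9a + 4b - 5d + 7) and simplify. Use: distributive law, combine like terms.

(6a - 4b - 7d)(9a + 4b - 5d + 7)
= 54a² + 24ab - 30ad + 42a - 36ab - 16b² + 20bd - 28b - 63ad - 28bd + 35d² - 49d    [distributive law]
= 54a² - 12ab - 93ad + 42a - 16b² - 8bd - 28b + 35d² - 49d    [combine like terms]

54a² - 12ab - 93ad + 42a - 16b² - 8bd - 28b + 35d² - 49d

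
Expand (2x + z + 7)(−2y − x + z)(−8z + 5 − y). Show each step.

(2x + z + 7)(−2y − x + z)(−8z + 5 − y)
= (−4xy − 2x² + 2xz − 2yz − xz + z² − 14y − 7x + 7z)(−8z + 5 − y)    [distributive law]
= (−4xy − 2x² + xz − 2yz + z² − 14y − 7x + 7z)(−8z + 5 − y)    [combine like terms]
= 32xyz − 20xy + 4xy² + 16x²z − 10x² + 2x²y − 8xz² + 5xz − xyz + 16yz² − 10yz + 2y²z − 8z³ + 5z² − yz² + 112yz − 70y + 14y² + 56xz − 35x + 7xy − 56z² + 35z − 7yz    [distributive law]
= 31xyz − 13xy + 4xy² + 16x²z − 10x² + 2x²y − 8xz² + 61xz + 15yz² + 95yz + 2y²z − 8z³ − 51z² − 70y + 14y² − 35x + 35z    [combine like terms]

31xyz − 13xy + 4xy² + 16x²z − 10x² + 2x²y − 8xz² + 61xz + 15yz² + 95yz + 2y²z − 8z³ − 51z² − 70y + 14y² − 35x + 35z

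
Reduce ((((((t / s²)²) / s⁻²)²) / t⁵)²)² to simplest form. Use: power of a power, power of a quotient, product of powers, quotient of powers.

((((((t / s²)²) / s⁻²)²) / t⁵)²)²
= (((((t / s²)²) / s⁻²)²) / t⁵)⁴    [power of a power]
= (((((t / s²)²) / s⁻²)²)⁴) / ((t⁵)⁴)    [power of a quotient]
= ((((t / s²)²) / s⁻²)⁸) / ((t⁵)⁴)    [power of a power]
= ((((t / s²)²)⁸) / ((s⁻²)⁸)) / ((t⁵)⁴)    [power of a quotient]
= (((t / s²)¹⁶) / ((s⁻²)⁸)) / ((t⁵)⁴)    [power of a power]
= (((t¹⁶) / ((s²)¹⁶)) / ((s⁻²)⁸)) / ((t⁵)⁴)    [power of a quotient]
= ((t¹⁶ / s³²) / ((s⁻²)⁸)) / ((t⁵)⁴)    [power of a power]
= ((t¹⁶ / s³²) / s⁻¹⁶) / ((t⁵)⁴)    [power of a power]
= ((t¹⁶ / s³²) / s⁻¹⁶) / t²⁰    [power of a power]
= s⁻¹⁶t⁻⁴    [quotient of powers; product of powers]

s⁻¹⁶t⁻⁴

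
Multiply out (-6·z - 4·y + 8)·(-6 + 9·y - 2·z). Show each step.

(-6·z - 4·y + 8)·(-6 + 9·y - 2·z)
= 36·z - 54·y·z + 12·z^2 + 24·y - 36·y^2 + 8·y·z - 48 + 72·y - 16·z    [distributive law]
= 20·z - 46·y·z + 12·z^2 + 96·y - 36·y^2 - 48    [combine like terms]

20·z - 46·y·z + 12·z^2 + 96·y - 36·y^2 - 48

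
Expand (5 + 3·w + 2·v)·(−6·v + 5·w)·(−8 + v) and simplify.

(5 + 3·w + 2·v)·(−6·v + 5·w)·(−8 + v)
= (−30·v + 25·w − 18·v·w + 15·w^2 − 12·v^2 + 10·v·w)·(−8 + v)    [distributive law]
= (−30·v + 25·w − 8·v·w + 15·w^2 − 12·v^2)·(−8 + v)    [combine like terms]
= 240·v − 30·v^2 − 200·w + 25·v·w + 64·v·w − 8·v^2·w − 120·w^2 + 15·v·w^2 + 96·v^2 − 12·v^3    [distributive law]
= 240·v + 66·v^2 − 200·w + 89·v·w − 8·v^2·w − 120·w^2 + 15·v·w^2 − 12·v^3    [combine like terms]

240·v + 66·v^2 − 200·w + 89·v·w − 8·v^2·w − 120·w^2 + 15·v·w^2 − 12·v^3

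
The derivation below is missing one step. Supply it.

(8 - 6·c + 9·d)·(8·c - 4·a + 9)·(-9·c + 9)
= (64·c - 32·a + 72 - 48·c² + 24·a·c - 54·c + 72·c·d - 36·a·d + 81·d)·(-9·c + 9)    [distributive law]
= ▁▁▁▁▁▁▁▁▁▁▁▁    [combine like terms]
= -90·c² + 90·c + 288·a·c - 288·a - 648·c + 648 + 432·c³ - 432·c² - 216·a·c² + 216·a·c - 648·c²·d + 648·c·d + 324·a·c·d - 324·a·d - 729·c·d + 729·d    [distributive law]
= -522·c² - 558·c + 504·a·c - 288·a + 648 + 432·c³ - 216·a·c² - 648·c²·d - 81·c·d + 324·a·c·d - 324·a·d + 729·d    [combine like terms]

After combine like terms, the bracketed line is:

(10·c - 32·a + 72 - 48·c² + 24·a·c + 72·c·d - 36·a·d + 81·d)·(-9·c + 9)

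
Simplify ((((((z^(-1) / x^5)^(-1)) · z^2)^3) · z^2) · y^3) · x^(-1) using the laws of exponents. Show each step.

((((((z^(-1) / x^5)^(-1)) · z^2)^3) · z^2) · y^3) · x^(-1)
= ((((((z^(-1) / x^5)^(-1))^3) · ((z^2)^3)) · z^2) · y^3) · x^(-1)    [power of a product]
= (((((z^(-1) / x^5)^(-3)) · ((z^2)^3)) · z^2) · y^3) · x^(-1)    [power of a power]
= ((((((z^(-1))^(-3)) / ((x^5)^(-3))) · ((z^2)^3)) · z^2) · y^3) · x^(-1)    [power of a quotient]
= ((((z^3 / ((x^5)^(-3))) · ((z^2)^3)) · z^2) · y^3) · x^(-1)    [power of a power]
= ((((z^3 / x^(-15)) · ((z^2)^3)) · z^2) · y^3) · x^(-1)    [power of a power]
= ((((z^3 / x^(-15)) · z^6) · z^2) · y^3) · x^(-1)    [power of a power]
= x^14y^3z^11    [quotient of powers; product of powers]

x^14y^3z^11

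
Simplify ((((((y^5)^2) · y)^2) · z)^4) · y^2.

y^90·z^4

((((((y^5)^2) · y)^2) · z)^4) · y^2
= ((((((y^5)^2) · y)^2)^4) · (z^4)) · y^2    [power of a product]
= (((((y^5)^2) · y)^8) · (z^4)) · y^2    [power of a power]
= (((((y^5)^2)^8) · (y^8)) · (z^4)) · y^2    [power of a product]
= ((((y^5)^16) · (y^8)) · (z^4)) · y^2    [power of a power]
= ((y^80 · (y^8)) · (z^4)) · y^2    [power of a power]
= (y^88 · (z^4)) · y^2    [product of powers]
= y^90·z^4    [product of powers]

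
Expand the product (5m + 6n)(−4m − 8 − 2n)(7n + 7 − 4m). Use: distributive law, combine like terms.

−4m^2n + 20m^2 + 80m^3 − 326mn − 280m − 190mn^2 − 420n^2 − 336n − 84n^3

(5m + 6n)(−4m − 8 − 2n)(7n + 7 − 4m)
= (−20m^2 − 40m − 10mn − 24mn − 48n − 12n^2)(7n + 7 − 4m)    [distributive law]
= (−20m^2 − 40m − 34mn − 48n − 12n^2)(7n + 7 − 4m)    [combine like terms]
= −140m^2n − 140m^2 + 80m^3 − 280mn − 280m + 160m^2 − 238mn^2 − 238mn + 136m^2n − 336n^2 − 336n + 192mn − 84n^3 − 84n^2 + 48mn^2    [distributive law]
= −4m^2n + 20m^2 + 80m^3 − 326mn − 280m − 190mn^2 − 420n^2 − 336n − 84n^3    [combine like terms]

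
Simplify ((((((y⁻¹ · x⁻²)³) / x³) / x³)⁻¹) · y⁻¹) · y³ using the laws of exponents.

((((((y⁻¹ · x⁻²)³) / x³) / x³)⁻¹) · y⁻¹) · y³
= ((((((y⁻¹ · x⁻²)³) / x³)⁻¹) / ((x³)⁻¹)) · y⁻¹) · y³    [power of a quotient]
= ((((((y⁻¹ · x⁻²)³)⁻¹) / ((x³)⁻¹)) / ((x³)⁻¹)) · y⁻¹) · y³    [power of a quotient]
= (((((y⁻¹ · x⁻²)⁻³) / ((x³)⁻¹)) / ((x³)⁻¹)) · y⁻¹) · y³    [power of a power]
= ((((((y⁻¹)⁻³) · ((x⁻²)⁻³)) / ((x³)⁻¹)) / ((x³)⁻¹)) · y⁻¹) · y³    [power of a product]
= ((((y³ · ((x⁻²)⁻³)) / ((x³)⁻¹)) / ((x³)⁻¹)) · y⁻¹) · y³    [power of a power]
= ((((y³ · x⁶) / ((x³)⁻¹)) / ((x³)⁻¹)) · y⁻¹) · y³    [power of a power]
= ((((y³ · x⁶) / x⁻³) / ((x³)⁻¹)) · y⁻¹) · y³    [power of a power]
= ((((y³ · x⁶) / x⁻³) / x⁻³) · y⁻¹) · y³    [power of a power]
= x¹²·y⁵    [quotient of powers; product of powers]

x¹²·y⁵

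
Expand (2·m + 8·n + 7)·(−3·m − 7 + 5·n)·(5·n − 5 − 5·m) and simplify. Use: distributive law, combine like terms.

40·m²·n + 205·m² + 30·m³ + 420·m − 270·m·n² − 305·n² − 140·n + 200·n³ + 245

(2·m + 8·n + 7)·(−3·m − 7 + 5·n)·(5·n − 5 − 5·m)
= (−6·m² − 14·m + 10·m·n − 24·m·n − 56·n + 40·n² − 21·m − 49 + 35·n)·(5·n − 5 − 5·m)    [distributive law]
= (−6·m² − 35·m − 14·m·n − 21·n + 40·n² − 49)·(5·n − 5 − 5·m)    [combine like terms]
= −30·m²·n + 30·m² + 30·m³ − 175·m·n + 175·m + 175·m² − 70·m·n² + 70·m·n + 70·m²·n − 105·n² + 105·n + 105·m·n + 200·n³ − 200·n² − 200·m·n² − 245·n + 245 + 245·m    [distributive law]
= 40·m²·n + 205·m² + 30·m³ + 420·m − 270·m·n² − 305·n² − 140·n + 200·n³ + 245    [combine like terms]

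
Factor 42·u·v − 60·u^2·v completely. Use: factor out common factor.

6·u·v(7 − 10·u)

42·u·v − 60·u^2·v
= 6(7·u·v − 10·u^2·v)    [factor out 6]
= 6·u·v(7 − 10·u)    [factor out u·v]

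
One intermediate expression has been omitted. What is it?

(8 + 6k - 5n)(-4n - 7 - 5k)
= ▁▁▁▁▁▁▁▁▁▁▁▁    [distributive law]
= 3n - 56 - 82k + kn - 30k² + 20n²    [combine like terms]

By distributive law:

-32n - 56 - 40k - 24kn - 42k - 30k² + 20n² + 35n + 25kn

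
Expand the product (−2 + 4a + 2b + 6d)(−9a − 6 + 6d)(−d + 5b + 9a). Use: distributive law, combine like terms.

−426ad − 138ab − 54a² − 12d + 60b + 108a + 48d² − 228bd − 234a²d − 342a²b − 324a³ + 354ad² − 24abd − 90ab² − 60b² + 168bd² + 60b²d − 36d³

(−2 + 4a + 2b + 6d)(−9a − 6 + 6d)(−d + 5b + 9a)
= (18a + 12 − 12d − 36a² − 24a + 24ad − 18ab − 12b + 12bd − 54ad − 36d + 36d²)(−d + 5b + 9a)    [distributive law]
= (−6a + 12 − 48d − 36a² − 30ad − 18ab − 12b + 12bd + 36d²)(−d + 5b + 9a)    [combine like terms]
= 6ad − 30ab − 54a² − 12d + 60b + 108a + 48d² − 240bd − 432ad + 36a²d − 180a²b − 324a³ + 30ad² − 150abd − 270a²d + 18abd − 90ab² − 162a²b + 12bd − 60b² − 108ab − 12bd² + 60b²d + 108abd − 36d³ + 180bd² + 324ad²    [distributive law]
= −426ad − 138ab − 54a² − 12d + 60b + 108a + 48d² − 228bd − 234a²d − 342a²b − 324a³ + 354ad² − 24abd − 90ab² − 60b² + 168bd² + 60b²d − 36d³    [combine like terms]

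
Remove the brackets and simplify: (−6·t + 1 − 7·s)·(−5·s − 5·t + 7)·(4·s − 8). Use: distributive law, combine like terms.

260·s²·t − 708·s·t + 120·s·t² − 240·t² + 376·t − 496·s² + 460·s − 56 + 140·s³

(−6·t + 1 − 7·s)·(−5·s − 5·t + 7)·(4·s − 8)
= (30·s·t + 30·t² − 42·t − 5·s − 5·t + 7 + 35·s² + 35·s·t − 49·s)·(4·s − 8)    [distributive law]
= (65·s·t + 30·t² − 47·t − 54·s + 7 + 35·s²)·(4·s − 8)    [combine like terms]
= 260·s²·t − 520·s·t + 120·s·t² − 240·t² − 188·s·t + 376·t − 216·s² + 432·s + 28·s − 56 + 140·s³ − 280·s²    [distributive law]
= 260·s²·t − 708·s·t + 120·s·t² − 240·t² + 376·t − 496·s² + 460·s − 56 + 140·s³    [combine like terms]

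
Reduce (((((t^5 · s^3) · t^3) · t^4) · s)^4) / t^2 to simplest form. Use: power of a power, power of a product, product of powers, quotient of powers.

(((((t^5 · s^3) · t^3) · t^4) · s)^4) / t^2
= (((((t^5 · s^3) · t^3) · t^4)^4) · (s^4)) / t^2    [power of a product]
= (((((t^5 · s^3) · t^3)^4) · ((t^4)^4)) · (s^4)) / t^2    [power of a product]
= (((((t^5 · s^3)^4) · ((t^3)^4)) · ((t^4)^4)) · (s^4)) / t^2    [power of a product]
= ((((((t^5)^4) · ((s^3)^4)) · ((t^3)^4)) · ((t^4)^4)) · (s^4)) / t^2    [power of a product]
= ((((t^20 · ((s^3)^4)) · ((t^3)^4)) · ((t^4)^4)) · (s^4)) / t^2    [power of a power]
= ((((t^20 · s^12) · ((t^3)^4)) · ((t^4)^4)) · (s^4)) / t^2    [power of a power]
= ((((t^20 · s^12) · t^12) · ((t^4)^4)) · (s^4)) / t^2    [power of a power]
= ((((t^20 · s^12) · t^12) · t^16) · (s^4)) / t^2    [power of a power]
= s^16·t^46    [quotient of powers; product of powers]

s^16·t^46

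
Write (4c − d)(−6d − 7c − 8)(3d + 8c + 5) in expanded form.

(4c − d)(−6d − 7c − 8)(3d + 8c + 5)
= (−24cd − 28c^2 − 32c + 6d^2 + 7cd + 8d)(3d + 8c + 5)    [distributive law]
= (−17cd − 28c^2 − 32c + 6d^2 + 8d)(3d + 8c + 5)    [combine like terms]
= −51cd^2 − 136c^2d − 85cd − 84c^2d − 224c^3 − 140c^2 − 96cd − 256c^2 − 160c + 18d^3 + 48cd^2 + 30d^2 + 24d^2 + 64cd + 40d    [distributive law]
= −3cd^2 − 220c^2d − 117cd − 224c^3 − 396c^2 − 160c + 18d^3 + 54d^2 + 40d    [combine like terms]

−3cd^2 − 220c^2d − 117cd − 224c^3 − 396c^2 − 160c + 18d^3 + 54d^2 + 40d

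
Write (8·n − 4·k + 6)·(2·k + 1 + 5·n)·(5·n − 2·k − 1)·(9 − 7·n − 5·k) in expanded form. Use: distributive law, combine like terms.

(8·n − 4·k + 6)·(2·k + 1 + 5·n)·(5·n − 2·k − 1)·(9 − 7·n − 5·k)
= (16·k·n + 8·n + 40·n² − 8·k² − 4·k − 20·k·n + 12·k + 6 + 30·n)·(5·n − 2·k − 1)·(9 − 7·n − 5·k)    [distributive law]
= (−4·k·n + 38·n + 40·n² − 8·k² + 8·k + 6)·(5·n − 2·k − 1)·(9 − 7·n − 5·k)    [combine like terms]
= (−20·k·n² + 8·k²·n + 4·k·n + 190·n² − 76·k·n − 38·n + 200·n³ − 80·k·n² − 40·n² − 40·k²·n + 16·k³ + 8·k² + 40·k·n − 16·k² − 8·k + 30·n − 12·k − 6)·(9 − 7·n − 5·k)    [distributive law]
= (−100·k·n² − 32·k²·n − 32·k·n + 150·n² − 8·n + 200·n³ + 16·k³ − 8·k² − 20·k − 6)·(9 − 7·n − 5·k)    [combine like terms]
= −900·k·n² + 700·k·n³ + 500·k²·n² − 288·k²·n + 224·k²·n² + 160·k³·n − 288·k·n + 224·k·n² + 160·k²·n + 1350·n² − 1050·n³ − 750·k·n² − 72·n + 56·n² + 40·k·n + 1800·n³ − 1400·n⁴ − 1000·k·n³ + 144·k³ − 112·k³·n − 80·k⁴ − 72·k² + 56·k²·n + 40·k³ − 180·k + 140·k·n + 100·k² − 54 + 42·n + 30·k    [distributive law]
= −1426·k·n² − 300·k·n³ + 724·k²·n² − 72·k²·n + 48·k³·n − 108·k·n + 1406·n² + 750·n³ − 30·n − 1400·n⁴ + 184·k³ − 80·k⁴ + 28·k² − 150·k − 54    [combine like terms]

−1426·k·n² − 300·k·n³ + 724·k²·n² − 72·k²·n + 48·k³·n − 108·k·n + 1406·n² + 750·n³ − 30·n − 1400·n⁴ + 184·k³ − 80·k⁴ + 28·k² − 150·k − 54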